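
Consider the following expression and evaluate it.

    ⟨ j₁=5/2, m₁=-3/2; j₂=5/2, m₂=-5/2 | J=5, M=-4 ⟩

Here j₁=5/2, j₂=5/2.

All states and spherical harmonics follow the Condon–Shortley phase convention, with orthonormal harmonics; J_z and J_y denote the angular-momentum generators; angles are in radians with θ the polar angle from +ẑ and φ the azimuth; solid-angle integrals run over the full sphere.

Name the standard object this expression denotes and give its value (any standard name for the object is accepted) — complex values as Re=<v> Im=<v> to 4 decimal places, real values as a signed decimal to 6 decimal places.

This is a Clebsch–Gordan (vector-coupling) coefficient.
triangle: 0!×5!×5!/11! = 14400/39916800
(j±m)!: 1!×4!×0!×5!×1!×9! = 1045094400
prefactor² = (2J+1)×Δ×N² = 4147200
  k=0: +1/(0!×0!×4!×0!×1!×5!) = 1/2880
Σ = 1/2880  ⇒  CG² = 4147200×(1/2880)² = 1/2
CG = +√(1/2) = +0.707107

Clebsch–Gordan coefficient, +√(1/2) ≈ +0.707107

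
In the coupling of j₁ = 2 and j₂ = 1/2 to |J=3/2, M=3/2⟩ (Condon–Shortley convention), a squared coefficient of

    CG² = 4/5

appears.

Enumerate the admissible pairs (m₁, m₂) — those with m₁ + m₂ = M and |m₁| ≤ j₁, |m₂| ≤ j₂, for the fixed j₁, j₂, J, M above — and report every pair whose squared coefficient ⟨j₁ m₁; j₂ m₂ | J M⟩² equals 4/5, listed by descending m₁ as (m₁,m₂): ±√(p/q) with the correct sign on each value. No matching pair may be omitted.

(2,-1/2): +√(4/5)

Admissible pairs with m₁+m₂ = M = 3/2: (1,1/2), (2,-1/2)
  (m₁,m₂)=(2,-1/2): CG² = 4/5, CG = +√(4/5)   ← matches the target
  (m₁,m₂)=(1,1/2): CG² = 1/5, CG = −√(1/5)
Pairs with CG² = 4/5: (2,-1/2): +√(4/5)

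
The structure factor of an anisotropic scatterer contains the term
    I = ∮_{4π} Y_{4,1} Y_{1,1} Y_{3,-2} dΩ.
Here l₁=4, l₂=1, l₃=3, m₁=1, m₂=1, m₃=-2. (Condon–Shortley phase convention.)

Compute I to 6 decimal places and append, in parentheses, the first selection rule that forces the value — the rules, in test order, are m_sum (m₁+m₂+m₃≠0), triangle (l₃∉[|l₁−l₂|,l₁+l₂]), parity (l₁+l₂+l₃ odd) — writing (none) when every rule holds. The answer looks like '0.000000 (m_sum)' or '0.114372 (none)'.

-0.106622 (none)

m-sum 0 ✓  L=8 even ✓  3≤3≤5 ✓
Π(2lᵢ+1) = 9×3×7 = 189
triangle coeff Δ(4,1,3) = 1/252
Σ_t [1,1]: t=1:−1/36 = -1/36
(3j)²=4/63 [(4 1 3; 0 0 0)], sign=+1
Σ_t [2,2]: t=2:+1/240 = 1/240
(3j)²=1/84 [(4 1 3; 1 1 -2)], sign=-1
⇒ 4πI² = 1/7
I = (-1)√(1/7/(4π)) = -0.10662181
No selection rule forces the value: the integral is nonzero (none).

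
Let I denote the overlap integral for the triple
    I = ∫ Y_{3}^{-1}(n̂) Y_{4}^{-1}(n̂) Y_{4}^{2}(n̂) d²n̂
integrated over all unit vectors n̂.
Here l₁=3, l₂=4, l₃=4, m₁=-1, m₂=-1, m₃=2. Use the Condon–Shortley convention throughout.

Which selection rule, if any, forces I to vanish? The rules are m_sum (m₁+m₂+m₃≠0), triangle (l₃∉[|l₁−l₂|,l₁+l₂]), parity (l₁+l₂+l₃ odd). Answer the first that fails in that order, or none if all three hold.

parity

m₁+m₂+m₃ = -1 − 1 + 2 = 0  ✓
triangle: |3−4|=1 ≤ l₃=4 ≤ 3+4=7  ✓
parity: l₁+l₂+l₃ = 11 is odd  ✗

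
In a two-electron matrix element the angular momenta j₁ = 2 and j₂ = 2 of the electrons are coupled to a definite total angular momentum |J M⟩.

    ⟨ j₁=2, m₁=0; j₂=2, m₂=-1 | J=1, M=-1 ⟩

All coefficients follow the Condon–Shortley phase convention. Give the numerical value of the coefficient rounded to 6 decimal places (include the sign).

−√(3/10) = -0.547723

triangle: 3!·1!·1!/6! = 6/720
(j±m)!: 2!·2!·1!·3!·0!·2! = 48
prefactor² = (2J+1)·Δ·N² = 6/5
  k=1: −1/(1!·2!·1!·0!·0!·1!) = -1/2
Σ = -1/2  ⇒  CG² = 6/5·(-1/2)² = 3/10
CG = −√(3/10) = -0.547723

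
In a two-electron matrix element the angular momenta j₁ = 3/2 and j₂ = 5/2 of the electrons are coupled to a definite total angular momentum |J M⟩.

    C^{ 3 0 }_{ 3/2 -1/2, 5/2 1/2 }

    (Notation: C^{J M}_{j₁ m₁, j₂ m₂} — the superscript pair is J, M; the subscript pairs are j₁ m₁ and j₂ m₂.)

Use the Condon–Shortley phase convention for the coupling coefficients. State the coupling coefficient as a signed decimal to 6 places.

−√(1/5) ≈ -0.447214

√[7·1!2!4!/8! · 1!2!3!2!3!3!] = √(36/5)
  +(−1)^0/∏(0,1,2,3,0,1)! = 1/12  (running 1/12)
  +(−1)^1/∏(1,0,1,2,1,2)! = -1/4  (running -1/6)
⟨..|..⟩ = √(36/5)·(-1/6) = -0.447214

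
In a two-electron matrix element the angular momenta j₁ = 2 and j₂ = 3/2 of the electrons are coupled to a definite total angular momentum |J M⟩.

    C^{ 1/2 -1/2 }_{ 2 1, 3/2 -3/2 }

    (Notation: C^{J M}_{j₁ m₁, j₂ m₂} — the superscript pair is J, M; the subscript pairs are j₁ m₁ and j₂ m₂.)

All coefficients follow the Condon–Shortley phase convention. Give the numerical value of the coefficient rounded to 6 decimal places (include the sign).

triangle: 3!·1!·0!/5! = 6/120
(j±m)!: 3!·1!·0!·3!·0!·1! = 36
prefactor² = (2J+1)·Δ·N² = 18/5
  k=0: +1/(0!·3!·1!·0!·0!·0!) = 1/6
Σ = 1/6  ⇒  CG² = 18/5·(1/6)² = 1/10
CG = +√(1/10) = +0.316228

+0.316228  (= +√(1/10))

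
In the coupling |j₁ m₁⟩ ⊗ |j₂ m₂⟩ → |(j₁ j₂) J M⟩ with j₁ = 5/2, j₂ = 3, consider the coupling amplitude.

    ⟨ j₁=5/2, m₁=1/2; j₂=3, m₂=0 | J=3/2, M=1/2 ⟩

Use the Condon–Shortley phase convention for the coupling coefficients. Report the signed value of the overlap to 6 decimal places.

√[4·4!1!2!/8! · 3!2!3!3!2!1!] = √(144/35)
  +(−1)^1/∏(1,3,1,2,0,0)! = -1/12  (running -1/12)
  +(−1)^2/∏(2,2,0,1,1,1)! = 1/4  (running 1/6)
⟨..|..⟩ = √(144/35)·(1/6) = +0.338062

+0.338062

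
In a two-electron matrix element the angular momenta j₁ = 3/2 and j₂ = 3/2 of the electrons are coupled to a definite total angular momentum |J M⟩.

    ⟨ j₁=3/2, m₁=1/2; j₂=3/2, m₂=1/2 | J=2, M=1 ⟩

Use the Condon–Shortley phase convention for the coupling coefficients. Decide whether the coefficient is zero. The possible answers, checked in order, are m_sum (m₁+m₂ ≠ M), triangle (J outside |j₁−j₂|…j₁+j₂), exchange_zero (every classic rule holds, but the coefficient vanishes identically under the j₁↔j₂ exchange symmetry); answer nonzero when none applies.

exchange_zero

m-sum: m₁+m₂ = 1/2+1/2 = 1, M = 1  ✓
triangle: |j₁−j₂| = 0 ≤ J = 2 ≤ j₁+j₂ = 3  ✓
exchange: j₁=j₂ and m₁=m₂, and (−1)^(j₁+j₂−J) = (−1)^1 = −1 forces ⟨j₁m₁;j₂m₂|JM⟩ = −⟨j₂m₂;j₁m₁|JM⟩ = −⟨j₁m₁;j₂m₂|JM⟩ ⇒ the coefficient vanishes identically
Racah sum check: Σ_k collapses to 0 ⇒ CG = 0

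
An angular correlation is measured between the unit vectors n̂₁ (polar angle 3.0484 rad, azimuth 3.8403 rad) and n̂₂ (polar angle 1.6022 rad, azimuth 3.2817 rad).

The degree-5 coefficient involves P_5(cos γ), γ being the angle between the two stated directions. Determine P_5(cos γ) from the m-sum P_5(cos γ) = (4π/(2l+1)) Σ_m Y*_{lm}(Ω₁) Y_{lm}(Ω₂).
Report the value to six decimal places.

Addition theorem: P_5(cos γ) = (4π/11) Σ_m Y*_{lm}(Ω₁) Y_{lm}(Ω₂), m = −5…5:
  [-5]  conj(Y_{5,-5})(Ω₁) = (0.000003, 0.000001) ; Y_{5,-5}(Ω₂) = (-0.353953, 0.298456) ; Δ = (-0.000001, 0.000001)
  [-4]  conj(Y_{5,-4})(Ω₁) = (0.000103, -0.000037) ; Y_{5,-4}(Ω₂) = (-0.038958, 0.024448) ; Δ = (-0.000003, 0.000004)
  [-3]  conj(Y_{5,-3})(Ω₁) = (0.001108, -0.001911) ; Y_{5,-3}(Ω₂) = (0.312567, -0.139705) ; Δ = (0.000079, -0.000752)
  [-2]  conj(Y_{5,-2})(Ω₁) = (-0.004976, -0.028413) ; Y_{5,-2}(Ω₂) = (0.050936, -0.014659) ; Δ = (-0.000670, -0.001374)
  [-1]  conj(Y_{5,-1})(Ω₁) = (-0.177068, -0.148752) ; Y_{5,-1}(Ω₂) = (-0.312618, 0.044089) ; Δ = (0.061913, 0.038696)
  [+0]  conj(Y_{5,0})(Ω₁) = (-0.875624, -0.000000) ; Y_{5,0}(Ω₂) = (-0.054828, 0.000000) ; Δ = (0.048009, 0.000000)
  [+1]  conj(Y_{5,1})(Ω₁) = (0.177068, -0.148752) ; Y_{5,1}(Ω₂) = (0.312618, 0.044089) ; Δ = (0.061913, -0.038696)
  [+2]  conj(Y_{5,2})(Ω₁) = (-0.004976, 0.028413) ; Y_{5,2}(Ω₂) = (0.050936, 0.014659) ; Δ = (-0.000670, 0.001374)
  [+3]  conj(Y_{5,3})(Ω₁) = (-0.001108, -0.001911) ; Y_{5,3}(Ω₂) = (-0.312567, -0.139705) ; Δ = (0.000079, 0.000752)
  [+4]  conj(Y_{5,4})(Ω₁) = (0.000103, 0.000037) ; Y_{5,4}(Ω₂) = (-0.038958, -0.024448) ; Δ = (-0.000003, -0.000004)
  [+5]  conj(Y_{5,5})(Ω₁) = (-0.000003, 0.000001) ; Y_{5,5}(Ω₂) = (0.353953, 0.298456) ; Δ = (-0.000001, -0.000001)
Total Σ_m = (0.170644, -0.000000). Multiply by 1.142397: (0.194943, -0.000000). P_5(cos γ) = 0.194943

0.194943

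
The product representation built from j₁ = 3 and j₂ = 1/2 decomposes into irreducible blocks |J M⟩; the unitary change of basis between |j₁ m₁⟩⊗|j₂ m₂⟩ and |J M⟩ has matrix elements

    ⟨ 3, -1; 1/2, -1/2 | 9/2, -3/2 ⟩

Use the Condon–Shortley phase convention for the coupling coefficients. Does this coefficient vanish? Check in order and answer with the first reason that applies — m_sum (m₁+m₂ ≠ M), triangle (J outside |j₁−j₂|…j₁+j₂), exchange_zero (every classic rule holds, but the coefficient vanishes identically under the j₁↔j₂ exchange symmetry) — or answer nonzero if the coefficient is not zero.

triangle

m-sum: m₁+m₂ = -1+(-1/2) = -3/2, M = -3/2  ✓
triangle: need |j₁−j₂| ≤ J ≤ j₁+j₂, i.e. J ∈ [5/2, 7/2]; J = 9/2 is outside ✗ ⇒ coefficient is 0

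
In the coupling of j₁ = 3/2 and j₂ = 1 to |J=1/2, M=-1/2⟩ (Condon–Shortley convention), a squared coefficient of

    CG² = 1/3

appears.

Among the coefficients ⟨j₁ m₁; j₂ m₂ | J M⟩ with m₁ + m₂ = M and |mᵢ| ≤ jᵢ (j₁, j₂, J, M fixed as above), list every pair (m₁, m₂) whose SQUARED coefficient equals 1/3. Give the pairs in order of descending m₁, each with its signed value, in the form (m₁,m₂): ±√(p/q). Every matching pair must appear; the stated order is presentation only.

(-1/2,0): −√(1/3)

Admissible pairs with m₁+m₂ = M = -1/2: (-3/2,1), (-1/2,0), (1/2,-1)
  (m₁,m₂)=(1/2,-1): CG² = 1/6, CG = +√(1/6)
  (m₁,m₂)=(-1/2,0): CG² = 1/3, CG = −√(1/3)   ← matches the target
  (m₁,m₂)=(-3/2,1): CG² = 1/2, CG = +√(1/2)
Pairs with CG² = 1/3: (-1/2,0): −√(1/3)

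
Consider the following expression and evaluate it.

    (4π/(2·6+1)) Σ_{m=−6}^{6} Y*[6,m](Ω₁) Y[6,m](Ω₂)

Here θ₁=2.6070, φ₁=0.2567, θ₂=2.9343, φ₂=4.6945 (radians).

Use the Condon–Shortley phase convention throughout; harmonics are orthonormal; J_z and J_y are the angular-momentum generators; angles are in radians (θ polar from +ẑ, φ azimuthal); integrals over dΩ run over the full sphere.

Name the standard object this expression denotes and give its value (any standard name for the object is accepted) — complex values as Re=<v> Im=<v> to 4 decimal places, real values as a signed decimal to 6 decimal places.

Legendre polynomial (addition theorem), -0.407472

This sum is the spherical-harmonic addition theorem: it equals the Legendre polynomial P_l(cos γ) of the angle γ between the two directions.
Expand P_6 via completeness: Σ_{m} conj(Y_{6,m}) at Ω₁ times Y_{6,m} at Ω₂ —
  term(m=-6) = (0.000000, -0.000000)   from Y*(Ω₁)=(0.000258, 0.008446), Y(Ω₂)=(-0.000037, -0.000004)
  term(m=-5) = (-0.000029, 0.000006)   from Y*(Ω₁)=(-0.014008, -0.047409), Y(Ω₂)=(0.000054, -0.000602)
  term(m=-4) = (0.000477, 0.000933)   from Y*(Ω₁)=(0.088897, 0.146967), Y(Ω₂)=(0.006088, 0.000436)
  term(m=-3) = (0.011715, -0.010849)   from Y*(Ω₁)=(-0.273760, -0.265509), Y(Ω₂)=(-0.002246, 0.041807)
  term(m=-2) = (-0.080426, -0.049219)   from Y*(Ω₁)=(0.424469, 0.239329), Y(Ω₂)=(-0.193377, -0.006922)
  term(m=-1) = (-0.023332, 0.082823)   from Y*(Ω₁)=(-0.153505, -0.040294), Y(Ω₂)=(0.009698, -0.542091)
  term(m=+0) = (-0.238343, -0.000000)   from Y*(Ω₁)=(-0.392829, -0.000000), Y(Ω₂)=(0.606734, 0.000000)
  term(m=+1) = (-0.023332, -0.082823)   from Y*(Ω₁)=(0.153505, -0.040294), Y(Ω₂)=(-0.009698, -0.542091)
  term(m=+2) = (-0.080426, 0.049219)   from Y*(Ω₁)=(0.424469, -0.239329), Y(Ω₂)=(-0.193377, 0.006922)
  term(m=+3) = (0.011715, 0.010849)   from Y*(Ω₁)=(0.273760, -0.265509), Y(Ω₂)=(0.002246, 0.041807)
  term(m=+4) = (0.000477, -0.000933)   from Y*(Ω₁)=(0.088897, -0.146967), Y(Ω₂)=(0.006088, -0.000436)
  term(m=+5) = (-0.000029, -0.000006)   from Y*(Ω₁)=(0.014008, -0.047409), Y(Ω₂)=(-0.000054, -0.000602)
  term(m=+6) = (0.000000, 0.000000)   from Y*(Ω₁)=(0.000258, -0.008446), Y(Ω₂)=(-0.000037, 0.000004)
Σ over m = (-0.421533, 0.000000); ×(4π/13) → (-0.407472, 0.000000). Real part: -0.407472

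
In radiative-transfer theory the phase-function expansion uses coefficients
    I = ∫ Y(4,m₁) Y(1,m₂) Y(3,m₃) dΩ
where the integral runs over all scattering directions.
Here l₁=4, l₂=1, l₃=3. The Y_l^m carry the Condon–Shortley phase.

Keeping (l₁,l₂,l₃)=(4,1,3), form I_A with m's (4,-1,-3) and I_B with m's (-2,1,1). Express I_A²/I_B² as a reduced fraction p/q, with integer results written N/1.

Shared (l₁,l₂,l₃)=(4,1,3): N and (l;000)² cancel in I_A²/I_B².
A: Δ = 2!·6!·0!/9! = 1/252; Racah Σ t=0..0: t=0:+1/1440 = 1/1440; ⇒ 3j(4 1 3; 4 -1 -3)² = 1/9, sgn +1
B: Δ = 2!·6!·0!/9! = 1/252; Racah Σ t=2..2: t=2:+1/96 = 1/96; ⇒ 3j(4 1 3; -2 1 1)² = 5/84, sgn +1
I_A²/I_B² = (1/9)/(5/84) = 28/15

28/15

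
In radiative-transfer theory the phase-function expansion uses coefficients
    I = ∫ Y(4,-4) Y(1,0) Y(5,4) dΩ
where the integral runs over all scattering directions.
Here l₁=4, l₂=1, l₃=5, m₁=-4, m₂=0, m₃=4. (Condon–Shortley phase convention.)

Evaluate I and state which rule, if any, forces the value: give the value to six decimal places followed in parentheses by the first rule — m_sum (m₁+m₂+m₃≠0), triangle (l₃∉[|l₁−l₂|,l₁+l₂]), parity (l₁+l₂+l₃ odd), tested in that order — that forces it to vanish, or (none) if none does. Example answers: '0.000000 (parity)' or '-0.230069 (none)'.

0.147319 (none)

Checks pass: Σm=0; 10 even; l₃=5∈[3,5].
(2·4+1)(2·1+1)(2·5+1) = 297
Δ: 0! 8! 2! / 11! → 1/495
sum: t=0:+1/576 = 1/576
3j²(4 1 5; 0 0 0) = Δ·Π!·Σ² = 5/99  (sign -1)
sum: t=0:+1/40320 = 1/40320
3j²(4 1 5; -4 0 4) = Δ·Π!·Σ² = 1/55  (sign -1)
combine: 4πI² = 297·5/99·1/55 = 3/11
take √, sign +1: I = 0.14731920
No selection rule forces the value: the integral is nonzero (none).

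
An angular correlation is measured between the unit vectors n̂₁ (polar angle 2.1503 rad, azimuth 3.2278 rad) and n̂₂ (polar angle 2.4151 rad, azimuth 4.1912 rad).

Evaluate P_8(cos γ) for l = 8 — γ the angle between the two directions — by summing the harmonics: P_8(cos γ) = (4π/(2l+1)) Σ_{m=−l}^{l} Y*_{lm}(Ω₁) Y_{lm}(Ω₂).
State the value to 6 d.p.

0.263328

Addition theorem: P_8(cos γ) = (4π/17) Σ_m Y*_{lm}(Ω₁) Y_{lm}(Ω₂), m = −8…8:
  m=-8: Y*=0.09554 + 0.07880j  Y=-0.01009 - 0.01673j  product 0.00035 - 0.00239j
  m=-7: Y*=0.26694 + 0.18398j  Y=0.04268 - 0.07689j  product 0.02554 - 0.01267j
  m=-6: Y*=0.39277 + 0.22345j  Y=0.23865 - 0.00345j  product 0.09451 + 0.05197j
  m=-5: Y*=0.24858 + 0.11432j  Y=0.21591 + 0.36377j  product 0.01209 + 0.11511j
  m=-4: Y*=-0.14851 - 0.05334j  Y=-0.21909 + 0.38807j  product 0.05324 - 0.04595j
  m=-3: Y*=-0.34936 - 0.09242j  Y=-0.12413 + 0.00090j  product 0.04345 + 0.01116j
  m=-2: Y*=-0.02386 - 0.00415j  Y=0.16221 + 0.27785j  product -0.00272 - 0.00730j
  m=-1: Y*=0.34205 + 0.02956j  Y=-0.14620 + 0.25465j  product -0.05754 + 0.08278j
  m=+0: Y*=0.07684 + 0.00000j  Y=0.23935 + 0.00000j  product 0.01839 + 0.00000j
  m=+1: Y*=-0.34205 + 0.02956j  Y=0.14620 + 0.25465j  product -0.05754 - 0.08278j
  m=+2: Y*=-0.02386 + 0.00415j  Y=0.16221 - 0.27785j  product -0.00272 + 0.00730j
  m=+3: Y*=0.34936 - 0.09242j  Y=0.12413 + 0.00090j  product 0.04345 - 0.01116j
  m=+4: Y*=-0.14851 + 0.05334j  Y=-0.21909 - 0.38807j  product 0.05324 + 0.04595j
  m=+5: Y*=-0.24858 + 0.11432j  Y=-0.21591 + 0.36377j  product 0.01209 - 0.11511j
  m=+6: Y*=0.39277 - 0.22345j  Y=0.23865 + 0.00345j  product 0.09451 - 0.05197j
  m=+7: Y*=-0.26694 + 0.18398j  Y=-0.04268 - 0.07689j  product 0.02554 + 0.01267j
  m=+8: Y*=0.09554 - 0.07880j  Y=-0.01009 + 0.01673j  product 0.00035 + 0.00239j
Accumulated sum 0.35623 + 0.00000j; after 4π/(2l+1) scaling, 0.26333 + 0.00000j ⇒ P_8 = 0.263328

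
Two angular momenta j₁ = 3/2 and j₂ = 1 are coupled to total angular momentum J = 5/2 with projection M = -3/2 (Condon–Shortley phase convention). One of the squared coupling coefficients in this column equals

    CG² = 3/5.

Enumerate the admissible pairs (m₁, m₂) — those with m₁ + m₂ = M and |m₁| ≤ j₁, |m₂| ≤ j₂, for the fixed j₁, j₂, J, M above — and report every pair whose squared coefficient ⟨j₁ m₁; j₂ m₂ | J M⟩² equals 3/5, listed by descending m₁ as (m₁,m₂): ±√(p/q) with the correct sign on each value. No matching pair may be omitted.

Admissible pairs with m₁+m₂ = M = -3/2: (-3/2,0), (-1/2,-1)
  (m₁,m₂)=(-1/2,-1): CG² = 3/5, CG = +√(3/5)   ← matches the target
  (m₁,m₂)=(-3/2,0): CG² = 2/5, CG = +√(2/5)
Pairs with CG² = 3/5: (-1/2,-1): +√(3/5)

(-1/2,-1): +√(3/5)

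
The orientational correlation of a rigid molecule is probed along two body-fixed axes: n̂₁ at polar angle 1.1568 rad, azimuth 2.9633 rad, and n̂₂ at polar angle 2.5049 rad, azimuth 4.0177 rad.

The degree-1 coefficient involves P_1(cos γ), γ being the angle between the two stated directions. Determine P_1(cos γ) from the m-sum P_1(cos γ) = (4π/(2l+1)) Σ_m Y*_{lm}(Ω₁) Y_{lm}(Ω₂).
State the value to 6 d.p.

-0.054699

Expand P_1 via completeness: Σ_{m} conj(Y_{1,m}) at Ω₁ times Y_{1,m} at Ω₂ —
  [-1]  conj(Y_{1,-1})(Ω₁) = (-0.311293, 0.056097) ; Y_{1,-1}(Ω₂) = (-0.131492, 0.157807) ; Δ = (0.032080, -0.056500)
  [+0]  conj(Y_{1,0})(Ω₁) = (0.196551, -0.000000) ; Y_{1,0}(Ω₂) = (-0.392869, 0.000000) ; Δ = (-0.077219, 0.000000)
  [+1]  conj(Y_{1,1})(Ω₁) = (0.311293, 0.056097) ; Y_{1,1}(Ω₂) = (0.131492, 0.157807) ; Δ = (0.032080, 0.056500)
Σ over m = (-0.013058, 0.000000); ×(4π/3) → (-0.054699, 0.000000). Real part: -0.054699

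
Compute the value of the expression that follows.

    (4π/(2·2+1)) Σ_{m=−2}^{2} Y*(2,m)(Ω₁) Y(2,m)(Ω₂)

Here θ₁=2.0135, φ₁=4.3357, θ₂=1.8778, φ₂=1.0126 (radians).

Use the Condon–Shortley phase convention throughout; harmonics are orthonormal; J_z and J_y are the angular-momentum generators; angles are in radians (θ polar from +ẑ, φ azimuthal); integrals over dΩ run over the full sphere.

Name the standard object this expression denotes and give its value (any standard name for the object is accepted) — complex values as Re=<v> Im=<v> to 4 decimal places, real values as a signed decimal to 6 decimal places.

This sum is the spherical-harmonic addition theorem: it equals the Legendre polynomial P_l(cos γ) of the angle γ between the two directions.
Expand P_2 via completeness: Σ_{m} conj(Y_{2,m}) at Ω₁ times Y_{2,m} at Ω₂ —
  term(m=-2) = +0.103486+0.039309i   from Y*(Ω₁)=-0.230038+0.215759i, Y(Ω₂)=-0.154062-0.315379i
  term(m=-1) = -0.065459-0.012014i   from Y*(Ω₁)=+0.110001+0.278076i, Y(Ω₂)=-0.117876+0.188770i
  term(m=+0) = +0.032459+0.000000i   from Y*(Ω₁)=-0.141756-0.000000i, Y(Ω₂)=-0.228980+0.000000i
  term(m=+1) = -0.065459+0.012014i   from Y*(Ω₁)=-0.110001+0.278076i, Y(Ω₂)=+0.117876+0.188770i
  term(m=+2) = +0.103486-0.039309i   from Y*(Ω₁)=-0.230038-0.215759i, Y(Ω₂)=-0.154062+0.315379i
Accumulated sum +0.108513+0.000000i; after 4π/(2l+1) scaling, +0.272723+0.000000i ⇒ P_2 = 0.272723

Legendre polynomial (addition theorem), +0.272723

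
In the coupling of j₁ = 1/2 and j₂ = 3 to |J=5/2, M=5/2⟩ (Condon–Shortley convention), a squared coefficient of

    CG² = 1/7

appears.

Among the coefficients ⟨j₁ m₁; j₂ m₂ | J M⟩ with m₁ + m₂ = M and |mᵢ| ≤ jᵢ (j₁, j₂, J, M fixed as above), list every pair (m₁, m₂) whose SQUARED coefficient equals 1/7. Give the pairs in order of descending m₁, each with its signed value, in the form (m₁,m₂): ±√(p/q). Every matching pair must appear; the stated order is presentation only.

Admissible pairs with m₁+m₂ = M = 5/2: (-1/2,3), (1/2,2)
  (m₁,m₂)=(1/2,2): CG² = 1/7, CG = +√(1/7)   ← matches the target
  (m₁,m₂)=(-1/2,3): CG² = 6/7, CG = −√(6/7)
Pairs with CG² = 1/7: (1/2,2): +√(1/7)

(1/2,2): +√(1/7)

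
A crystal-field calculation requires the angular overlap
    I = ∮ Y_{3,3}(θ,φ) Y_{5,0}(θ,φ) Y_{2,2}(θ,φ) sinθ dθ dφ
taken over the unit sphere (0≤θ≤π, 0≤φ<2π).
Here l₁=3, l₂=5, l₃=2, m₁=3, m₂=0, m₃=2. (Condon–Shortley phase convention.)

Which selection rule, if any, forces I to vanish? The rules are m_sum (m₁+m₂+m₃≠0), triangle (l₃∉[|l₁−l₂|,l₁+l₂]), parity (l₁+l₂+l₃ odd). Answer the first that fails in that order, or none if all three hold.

azimuthal sum: 3 + 0 + 2 = 5  ✗
2 ≤ 2 ≤ 8 (triangle on l)
L = 3 + 5 + 2 = 10 (even)

m_sum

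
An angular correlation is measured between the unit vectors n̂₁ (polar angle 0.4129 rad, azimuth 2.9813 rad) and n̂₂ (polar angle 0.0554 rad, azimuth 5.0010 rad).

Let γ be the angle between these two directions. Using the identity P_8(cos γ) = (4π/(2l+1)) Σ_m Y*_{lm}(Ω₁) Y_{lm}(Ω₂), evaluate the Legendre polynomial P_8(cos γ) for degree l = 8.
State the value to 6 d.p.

-0.407564

Expand P_8 via completeness: Σ_{m} conj(Y_{8,m}) at Ω₁ times Y_{8,m} at Ω₂ —
  m=-8: Y*=+0.000099-0.000332i  Y=-0.000000-0.000000i  product -0.000000+0.000000i
  m=-7: Y*=-0.001372+0.002850i  Y=-0.000000+0.000000i  product -0.000000-0.000000i
  m=-6: Y*=+0.010414-0.014931i  Y=+0.000000+0.000000i  product +0.000000+0.000000i
  m=-5: Y*=-0.051665+0.053352i  Y=+0.000005+0.000001i  product -0.000000+0.000000i
  m=-4: Y*=+0.175292-0.130832i  Y=+0.000051-0.000115i  product -0.000006-0.000027i
  m=-3: Y*=-0.395890+0.206547i  Y=-0.001786-0.001520i  product +0.001021+0.000233i
  m=-2: Y*=+0.516510-0.171501i  Y=-0.026074+0.016979i  product -0.010555+0.013242i
  m=-1: Y*=-0.158299+0.025594i  Y=+0.075699+0.254965i  product -0.018509-0.038423i
  m=+0: Y*=-0.450350-0.000000i  Y=+1.099725+0.000000i  product -0.495261-0.000000i
  m=+1: Y*=+0.158299+0.025594i  Y=-0.075699+0.254965i  product -0.018509+0.038423i
  m=+2: Y*=+0.516510+0.171501i  Y=-0.026074-0.016979i  product -0.010555-0.013242i
  m=+3: Y*=+0.395890+0.206547i  Y=+0.001786-0.001520i  product +0.001021-0.000233i
  m=+4: Y*=+0.175292+0.130832i  Y=+0.000051+0.000115i  product -0.000006+0.000027i
  m=+5: Y*=+0.051665+0.053352i  Y=-0.000005+0.000001i  product -0.000000-0.000000i
  m=+6: Y*=+0.010414+0.014931i  Y=+0.000000-0.000000i  product +0.000000-0.000000i
  m=+7: Y*=+0.001372+0.002850i  Y=+0.000000+0.000000i  product -0.000000+0.000000i
  m=+8: Y*=+0.000099+0.000332i  Y=-0.000000+0.000000i  product -0.000000-0.000000i
Total Σ_m = -0.551360-0.000000i. Multiply by 0.739198: -0.407564-0.000000i. P_8(cos γ) = -0.407564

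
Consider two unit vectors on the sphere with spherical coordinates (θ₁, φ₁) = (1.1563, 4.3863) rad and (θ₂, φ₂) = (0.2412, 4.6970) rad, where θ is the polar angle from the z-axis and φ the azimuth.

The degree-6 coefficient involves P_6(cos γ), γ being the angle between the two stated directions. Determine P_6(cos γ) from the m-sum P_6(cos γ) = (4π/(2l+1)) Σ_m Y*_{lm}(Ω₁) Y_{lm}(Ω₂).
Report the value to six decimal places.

Expand P_6 via completeness: Σ_{m} conj(Y_{6,m}) at Ω₁ times Y_{6,m} at Ω₂ —
  [-6]  conj(Y_{6,-6})(Ω₁) = 0.10689 + 0.26322j ; Y_{6,-6}(Ω₂) = -0.00009 - 0.00001j ; Δ = -0.00001 - 0.00002j
  [-5]  conj(Y_{6,-5})(Ω₁) = -0.43223 + 0.02581j ; Y_{6,-5}(Ω₂) = -0.00010 + 0.00126j ; Δ = 0.00001 - 0.00055j
  [-4]  conj(Y_{6,-4})(Ω₁) = 0.05170 - 0.18944j ; Y_{6,-4}(Ω₂) = 0.01087 + 0.00067j ; Δ = 0.00069 - 0.00202j
  [-3]  conj(Y_{6,-3})(Ω₁) = -0.20291 - 0.13660j ; Y_{6,-3}(Ω₂) = 0.00293 - 0.06349j ; Δ = -0.00927 + 0.01248j
  [-2]  conj(Y_{6,-2})(Ω₁) = 0.22800 - 0.17411j ; Y_{6,-2}(Ω₂) = -0.24832 - 0.00765j ; Δ = -0.05795 + 0.04149j
  [-1]  conj(Y_{6,-1})(Ω₁) = -0.04876 - 0.14420j ; Y_{6,-1}(Ω₂) = -0.00890 + 0.57838j ; Δ = 0.08384 - 0.02692j
  [+0]  conj(Y_{6,0})(Ω₁) = 0.30064 + 0.00000j ; Y_{6,0}(Ω₂) = 0.48325 + 0.00000j ; Δ = 0.14528 + 0.00000j
  [+1]  conj(Y_{6,1})(Ω₁) = 0.04876 - 0.14420j ; Y_{6,1}(Ω₂) = 0.00890 + 0.57838j ; Δ = 0.08384 + 0.02692j
  [+2]  conj(Y_{6,2})(Ω₁) = 0.22800 + 0.17411j ; Y_{6,2}(Ω₂) = -0.24832 + 0.00765j ; Δ = -0.05795 - 0.04149j
  [+3]  conj(Y_{6,3})(Ω₁) = 0.20291 - 0.13660j ; Y_{6,3}(Ω₂) = -0.00293 - 0.06349j ; Δ = -0.00927 - 0.01248j
  [+4]  conj(Y_{6,4})(Ω₁) = 0.05170 + 0.18944j ; Y_{6,4}(Ω₂) = 0.01087 - 0.00067j ; Δ = 0.00069 + 0.00202j
  [+5]  conj(Y_{6,5})(Ω₁) = 0.43223 + 0.02581j ; Y_{6,5}(Ω₂) = 0.00010 + 0.00126j ; Δ = 0.00001 + 0.00055j
  [+6]  conj(Y_{6,6})(Ω₁) = 0.10689 - 0.26322j ; Y_{6,6}(Ω₂) = -0.00009 + 0.00001j ; Δ = -0.00001 + 0.00002j
Total Σ_m = 0.17991 - 0.00000j. Multiply by 0.966644: 0.17391 - 0.00000j. P_6(cos γ) = 0.173908

0.173908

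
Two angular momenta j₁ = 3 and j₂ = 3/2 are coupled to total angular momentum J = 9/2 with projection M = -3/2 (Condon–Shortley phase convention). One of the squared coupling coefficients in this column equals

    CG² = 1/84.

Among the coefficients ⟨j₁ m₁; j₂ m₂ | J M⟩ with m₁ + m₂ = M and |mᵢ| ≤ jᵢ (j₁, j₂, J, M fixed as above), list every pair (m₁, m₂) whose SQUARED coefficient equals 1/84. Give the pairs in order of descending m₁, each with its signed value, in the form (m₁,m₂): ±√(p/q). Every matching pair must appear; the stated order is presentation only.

Admissible pairs with m₁+m₂ = M = -3/2: (-3,3/2), (-2,1/2), (-1,-1/2), (0,-3/2)
  (m₁,m₂)=(0,-3/2): CG² = 5/21, CG = +√(5/21)
  (m₁,m₂)=(-1,-1/2): CG² = 15/28, CG = +√(15/28)
  (m₁,m₂)=(-2,1/2): CG² = 3/14, CG = +√(3/14)
  (m₁,m₂)=(-3,3/2): CG² = 1/84, CG = +√(1/84)   ← matches the target
Pairs with CG² = 1/84: (-3,3/2): +√(1/84)

(-3,3/2): +√(1/84)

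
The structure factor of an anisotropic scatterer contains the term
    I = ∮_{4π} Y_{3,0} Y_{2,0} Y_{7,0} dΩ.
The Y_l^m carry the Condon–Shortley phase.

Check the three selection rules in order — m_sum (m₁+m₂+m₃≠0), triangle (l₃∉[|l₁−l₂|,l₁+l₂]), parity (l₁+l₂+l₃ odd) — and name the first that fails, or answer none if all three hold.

Σmᵢ = 0  ✓
l₃∈[|l₁−l₂|,l₁+l₂]=[1,5] required, l₃=7 fails  ✗
Σlᵢ = 12 ⇒ even

triangle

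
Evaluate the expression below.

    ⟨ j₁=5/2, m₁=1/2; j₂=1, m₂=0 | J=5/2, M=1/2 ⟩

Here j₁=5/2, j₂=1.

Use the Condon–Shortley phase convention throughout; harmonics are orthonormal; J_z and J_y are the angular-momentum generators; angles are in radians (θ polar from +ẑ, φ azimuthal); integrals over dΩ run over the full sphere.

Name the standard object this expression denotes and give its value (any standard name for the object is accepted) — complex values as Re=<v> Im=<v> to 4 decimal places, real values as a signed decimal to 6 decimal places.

Clebsch–Gordan coefficient, +√(1/35) ≈ +0.169031

This is a Clebsch–Gordan (vector-coupling) coefficient.
√[6·1!4!1!/7! · 3!2!1!1!3!2!] = √(144/35)
  +(−1)^0/∏(0,1,2,1,2,0)! = 1/4  (running 1/4)
  +(−1)^1/∏(1,0,1,0,3,1)! = -1/6  (running 1/12)
⟨..|..⟩ = √(144/35)·(1/12) = +0.169031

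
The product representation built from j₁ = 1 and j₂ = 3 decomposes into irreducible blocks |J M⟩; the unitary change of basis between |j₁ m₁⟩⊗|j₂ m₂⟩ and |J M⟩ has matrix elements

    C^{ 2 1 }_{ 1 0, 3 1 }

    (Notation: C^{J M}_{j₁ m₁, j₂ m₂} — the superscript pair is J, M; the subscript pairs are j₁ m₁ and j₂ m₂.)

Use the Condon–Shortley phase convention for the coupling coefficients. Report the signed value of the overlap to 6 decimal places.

−√(8/21) = -0.617213

triangle: 2!·0!·4!/7! = 48/5040
(j±m)!: 1!·1!·4!·2!·3!·1! = 288
prefactor² = (2J+1)·Δ·N² = 96/7
  k=1: −1/(1!·1!·0!·3!·0!·1!) = -1/6
Σ = -1/6  ⇒  CG² = 96/7·(-1/6)² = 8/21
CG = −√(8/21) = -0.617213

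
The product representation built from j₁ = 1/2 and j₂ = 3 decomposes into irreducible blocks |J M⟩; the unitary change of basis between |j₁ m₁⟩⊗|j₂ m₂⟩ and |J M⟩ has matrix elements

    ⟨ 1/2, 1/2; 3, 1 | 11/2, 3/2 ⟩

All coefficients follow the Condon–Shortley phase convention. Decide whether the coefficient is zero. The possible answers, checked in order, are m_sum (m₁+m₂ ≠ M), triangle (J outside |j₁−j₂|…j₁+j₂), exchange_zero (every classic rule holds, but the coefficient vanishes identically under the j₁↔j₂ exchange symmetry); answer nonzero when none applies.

triangle

m-sum: m₁+m₂ = 1/2+1 = 3/2, M = 3/2  ✓
triangle: need |j₁−j₂| ≤ J ≤ j₁+j₂, i.e. J ∈ [5/2, 7/2]; J = 11/2 is outside ✗ ⇒ coefficient is 0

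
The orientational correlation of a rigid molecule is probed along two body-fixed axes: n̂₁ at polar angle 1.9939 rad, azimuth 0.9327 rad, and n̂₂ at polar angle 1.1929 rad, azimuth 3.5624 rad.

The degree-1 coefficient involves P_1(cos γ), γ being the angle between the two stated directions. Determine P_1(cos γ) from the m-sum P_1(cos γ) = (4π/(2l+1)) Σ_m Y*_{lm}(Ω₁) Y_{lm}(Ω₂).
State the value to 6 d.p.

-0.890347

Summing Y*_{l m}(θ₁,φ₁)·Y_{l m}(θ₂,φ₂) over m ∈ [−1, 1]; prefactor 4π/(2·1+1) = 4.188790:
  term(m=-1) = -0.08819 - 0.04955j   from Y*(Ω₁)=0.18765 + 0.25304j, Y(Ω₂)=-0.29310 + 0.13118j
  term(m=+0) = -0.03617 + 0.00000j   from Y*(Ω₁)=-0.20062 + 0.00000j, Y(Ω₂)=0.18028 + 0.00000j
  term(m=+1) = -0.08819 + 0.04955j   from Y*(Ω₁)=-0.18765 + 0.25304j, Y(Ω₂)=0.29310 + 0.13118j
Accumulated sum -0.21255 + 0.00000j; after 4π/(2l+1) scaling, -0.89035 + 0.00000j ⇒ P_1 = -0.890347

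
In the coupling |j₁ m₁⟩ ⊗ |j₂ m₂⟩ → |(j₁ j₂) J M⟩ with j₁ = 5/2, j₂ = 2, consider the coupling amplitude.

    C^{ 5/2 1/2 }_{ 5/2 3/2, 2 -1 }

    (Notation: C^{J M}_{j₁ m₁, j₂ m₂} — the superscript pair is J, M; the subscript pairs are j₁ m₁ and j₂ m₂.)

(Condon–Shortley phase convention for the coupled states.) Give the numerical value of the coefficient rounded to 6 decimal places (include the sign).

+√(6/35) ≈ +0.414039

triangle: 2!*3!*2!/8! = 24/40320
(j±m)!: 4!*1!*1!*3!*3!*2! = 1728
prefactor² = (2J+1)*Δ*N² = 216/35
  k=0: +1/(0!*2!*1!*1!*2!*1!) = 1/4
  k=1: −1/(1!*1!*0!*0!*3!*2!) = -1/12
Σ = 1/6  ⇒  CG² = 216/35*(1/6)² = 6/35
CG = +√(6/35) = +0.414039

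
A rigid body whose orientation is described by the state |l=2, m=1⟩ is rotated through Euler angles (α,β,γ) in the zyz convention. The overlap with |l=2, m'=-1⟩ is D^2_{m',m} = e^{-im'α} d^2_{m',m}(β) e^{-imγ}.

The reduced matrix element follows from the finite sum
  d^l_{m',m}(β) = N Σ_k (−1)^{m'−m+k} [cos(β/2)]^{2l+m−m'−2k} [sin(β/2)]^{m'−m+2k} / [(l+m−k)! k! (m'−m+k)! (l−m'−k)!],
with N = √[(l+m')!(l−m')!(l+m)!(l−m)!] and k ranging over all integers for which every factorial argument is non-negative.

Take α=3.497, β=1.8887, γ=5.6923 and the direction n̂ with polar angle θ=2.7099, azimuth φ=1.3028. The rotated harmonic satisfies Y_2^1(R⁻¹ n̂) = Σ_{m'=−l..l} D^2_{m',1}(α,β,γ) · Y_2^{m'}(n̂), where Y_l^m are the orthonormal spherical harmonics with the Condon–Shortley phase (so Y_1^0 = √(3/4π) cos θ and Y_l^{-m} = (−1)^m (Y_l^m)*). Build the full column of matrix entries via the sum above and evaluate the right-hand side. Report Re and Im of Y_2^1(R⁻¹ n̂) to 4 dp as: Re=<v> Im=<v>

Need the full column D^2_{m',1} for m'=−2..2 at α=3.4970, β=1.8887, γ=5.6923.
cos(β/2)=0.586270, sin(β/2)=0.810116
d^2_{-2,1}: single k=3 term ⇒ +0.623403;  D = +0.165738+0.600968i
d^2_{-1,1}: k∈[2..3] ⇒ +0.676722 -0.430714 = +0.246008;  D = -0.143840-0.199575i
d^2_{0,1}: k∈[1..2] ⇒ +0.399866 -0.763510 = -0.363643;  D = -0.301987-0.202584i
d^2_{1,1}: k∈[0..1] ⇒ +0.118138 -0.676722 = -0.558584;  D = +0.543169+0.130322i
d^2_{2,1}: single k=0 term ⇒ -0.326490;  D = -0.324144+0.039062i
Y_2^{m'}(θ=2.7099,φ=1.3028) and Σ D·Y over m':
  (+0.1657+0.6010i)·(-0.0581-0.0345i)  (-0.1438-0.1996i)·(-0.0777+0.2831i)  (-0.3020-0.2026i)·(+0.4651+0.0000i)  (+0.5432+0.1303i)·(+0.0777+0.2831i)  (-0.3241+0.0391i)·(-0.0581+0.0345i)
Y_2^1(R⁻¹ n̂) = -0.038836-0.009660i

Re=-0.0388 Im=-0.0097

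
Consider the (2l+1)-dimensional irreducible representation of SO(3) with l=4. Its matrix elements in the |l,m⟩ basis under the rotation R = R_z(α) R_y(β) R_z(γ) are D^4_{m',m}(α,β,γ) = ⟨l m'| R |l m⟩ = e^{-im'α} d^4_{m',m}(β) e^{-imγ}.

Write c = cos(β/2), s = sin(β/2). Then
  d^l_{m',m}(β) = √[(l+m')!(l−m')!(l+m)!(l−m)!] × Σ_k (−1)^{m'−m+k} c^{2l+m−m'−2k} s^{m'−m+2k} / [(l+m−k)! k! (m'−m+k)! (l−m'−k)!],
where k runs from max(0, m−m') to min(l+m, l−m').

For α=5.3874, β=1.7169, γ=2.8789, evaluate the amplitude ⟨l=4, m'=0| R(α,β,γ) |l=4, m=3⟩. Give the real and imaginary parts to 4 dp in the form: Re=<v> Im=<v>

Split into d^4_{0,3}(β=1.7169) × two z-phases.
Half-angle: c=0.653611, s=0.756830. N=√(24·24·5040·1)=1703.830978
k∈{3,4} keeps every argument non-negative
  k=3: (−1)^0·1703.8310/(144)·0.6536^5·0.7568^3 = +0.611868
  k=4: (−1)^1·1703.8310/(144)·0.6536^3·0.7568^5 = -0.820381
d^4_{0,3}(1.7169) = +0.611868 -0.820381 = -0.208513
D = (+1.000000+0.000000i)·(-0.208513)·(-0.705209-0.708999i) = +0.147045+0.147836i

Re=0.1470 Im=0.1478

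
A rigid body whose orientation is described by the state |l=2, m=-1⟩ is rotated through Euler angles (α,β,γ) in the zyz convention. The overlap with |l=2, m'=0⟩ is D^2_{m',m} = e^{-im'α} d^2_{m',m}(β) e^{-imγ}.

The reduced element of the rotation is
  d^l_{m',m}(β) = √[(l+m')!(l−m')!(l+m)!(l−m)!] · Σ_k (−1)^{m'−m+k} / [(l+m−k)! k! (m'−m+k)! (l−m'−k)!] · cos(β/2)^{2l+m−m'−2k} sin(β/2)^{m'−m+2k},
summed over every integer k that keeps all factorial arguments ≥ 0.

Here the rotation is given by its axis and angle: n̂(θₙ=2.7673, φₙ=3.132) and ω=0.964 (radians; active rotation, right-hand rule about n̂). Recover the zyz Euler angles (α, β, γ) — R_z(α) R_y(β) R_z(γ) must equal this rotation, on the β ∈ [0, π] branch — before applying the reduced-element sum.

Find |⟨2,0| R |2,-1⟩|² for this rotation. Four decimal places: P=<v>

Axis–angle → zyz. n̂ = (sinθₙcosφₙ, sinθₙsinφₙ, cosθₙ) = (-0.365597, +0.003507, -0.930766), ω = 0.9640.
R = I cosω + sinω [n̂]ₓ + (1−cosω) n̂n̂ᵀ gives
  R = [+0.627681, +0.764054, +0.149123; -0.765156, +0.570244, +0.298928; +0.143361, -0.301734, +0.942552]
β = atan2(√(R₁₃²+R₂₃²), R₃₃) = 0.340607; α = atan2(R₂₃, R₁₃) mod 2π = 1.108062; γ = atan2(R₃₂, −R₃₁) mod 2π = 4.268840
D^2_{0,-1}(1.1081,0.3406,4.2688) = e^{-i·0·1.1081}·d^2_{0,-1}(0.3406)·e^{-i·-1·4.2688}. Compute d first:
Half-angle: c=0.985533, s=0.169481. N=√(2·2·1·6)=4.898979
k: max(0,(-1)−(0))=0 … min(2+(-1),2−(0))=1
  k=0: (−1)^1·4.8990/(2)·0.9855^3·0.1695^1 = -0.397385
  k=1: (−1)^2·4.8990/(2)·0.9855^1·0.1695^3 = +0.011752
d^2_{0,-1}(0.3406) = -0.397385 +0.011752 = -0.385633
|D^2_{0,-1}|² = |d^2_{0,-1}(β)|² = (-0.385633)² = 0.148713 (the z-rotation phases have unit modulus)

P=0.1487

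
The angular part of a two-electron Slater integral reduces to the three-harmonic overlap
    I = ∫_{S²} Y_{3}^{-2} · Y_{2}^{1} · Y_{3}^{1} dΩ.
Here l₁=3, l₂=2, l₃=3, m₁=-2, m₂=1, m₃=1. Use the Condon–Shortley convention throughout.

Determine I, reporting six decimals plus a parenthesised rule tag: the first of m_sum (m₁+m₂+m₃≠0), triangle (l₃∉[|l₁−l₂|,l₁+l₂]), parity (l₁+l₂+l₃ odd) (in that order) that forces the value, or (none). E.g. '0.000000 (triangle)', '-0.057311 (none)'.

0.162868 (none)

Checks pass: Σm=0; 8 even; l₃=3∈[1,5].
(2·3+1)(2·2+1)(2·3+1) = 245
Δ: 2! 4! 2! / 9! → 1/3780
sum: t=0:+1/24 t=1:−1/4 t=2:+1/24 = -1/6
3j²(3 2 3; 0 0 0) = Δ·Π!·Σ² = 4/105  (sign +1)
sum: t=1:−1/48 t=2:+1/12 = 1/16
3j²(3 2 3; -2 1 1) = Δ·Π!·Σ² = 1/28  (sign +1)
combine: 4πI² = 245·4/105·1/28 = 1/3
take √, sign +1: I = 0.16286750
No selection rule forces the value: the integral is nonzero (none).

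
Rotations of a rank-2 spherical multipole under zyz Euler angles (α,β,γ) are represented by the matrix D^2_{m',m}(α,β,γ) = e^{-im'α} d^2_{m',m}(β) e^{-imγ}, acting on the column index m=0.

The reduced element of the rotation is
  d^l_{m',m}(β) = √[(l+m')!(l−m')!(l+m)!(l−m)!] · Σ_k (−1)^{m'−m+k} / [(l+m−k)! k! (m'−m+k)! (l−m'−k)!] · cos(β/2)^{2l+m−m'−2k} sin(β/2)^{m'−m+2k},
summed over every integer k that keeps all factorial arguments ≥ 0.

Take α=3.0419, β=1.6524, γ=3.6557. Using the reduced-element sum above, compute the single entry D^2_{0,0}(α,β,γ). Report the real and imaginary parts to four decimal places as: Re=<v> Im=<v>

Split into d^2_{0,0}(β=1.6524) × two z-phases.
c=cos(1.652400/2)=0.677675, s=sin(1.652400/2)=0.735362; N=√[2·2·2·2]=4.000000
The bounds max(0,m−m')=0 and min(l+m,l−m')=2 give 3 terms
  k=0: (−1)^0·4.0000/(4)·0.6777^4·0.7354^0 = +0.210905
  k=1: (−1)^1·4.0000/(1)·0.6777^2·0.7354^2 = -0.993356
  k=2: (−1)^2·4.0000/(4)·0.6777^0·0.7354^4 = +0.292418
d^2_{0,0}(1.6524) = +0.210905 -0.993356 +0.292418 = -0.490033
D = (+1.000000+0.000000i)·(-0.490033)·(+1.000000+0.000000i) = -0.490033+0.000000i

Re=-0.4900 Im=0.0000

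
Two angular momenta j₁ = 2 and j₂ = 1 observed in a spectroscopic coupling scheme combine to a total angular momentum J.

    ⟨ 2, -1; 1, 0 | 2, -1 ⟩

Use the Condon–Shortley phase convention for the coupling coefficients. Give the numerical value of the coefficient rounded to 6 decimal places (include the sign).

-0.408248

triangle: 1!×3!×1!/6! = 6/720
(j±m)!: 1!×3!×1!×1!×1!×3! = 36
prefactor² = (2J+1)×Δ×N² = 3/2
  k=0: +1/(0!×1!×3!×1!×0!×0!) = 1/6
  k=1: −1/(1!×0!×2!×0!×1!×1!) = -1/2
Σ = -1/3  ⇒  CG² = 3/2×(-1/3)² = 1/6
CG = −√(1/6) = -0.408248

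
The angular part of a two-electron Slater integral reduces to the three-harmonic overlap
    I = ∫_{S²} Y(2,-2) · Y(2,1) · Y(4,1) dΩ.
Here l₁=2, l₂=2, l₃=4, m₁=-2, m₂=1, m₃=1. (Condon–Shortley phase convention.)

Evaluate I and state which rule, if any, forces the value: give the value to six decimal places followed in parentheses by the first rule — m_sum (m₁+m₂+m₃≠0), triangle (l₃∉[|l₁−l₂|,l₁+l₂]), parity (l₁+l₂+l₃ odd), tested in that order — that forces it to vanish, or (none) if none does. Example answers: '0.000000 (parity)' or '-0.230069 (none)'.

Checks pass: Σm=0; 8 even; l₃=4∈[0,4].
(2·2+1)(2·2+1)(2·4+1) = 225
Δ: 0! 4! 4! / 9! → 1/630
sum: t=0:+1/16 = 1/16
3j²(2 2 4; 0 0 0) = Δ·Π!·Σ² = 2/35  (sign +1)
sum: t=0:+1/144 = 1/144
3j²(2 2 4; -2 1 1) = Δ·Π!·Σ² = 1/126  (sign -1)
combine: 4πI² = 225·2/35·1/126 = 5/49
take √, sign -1: I = -0.09011188
No selection rule forces the value: the integral is nonzero (none).

-0.090112 (none)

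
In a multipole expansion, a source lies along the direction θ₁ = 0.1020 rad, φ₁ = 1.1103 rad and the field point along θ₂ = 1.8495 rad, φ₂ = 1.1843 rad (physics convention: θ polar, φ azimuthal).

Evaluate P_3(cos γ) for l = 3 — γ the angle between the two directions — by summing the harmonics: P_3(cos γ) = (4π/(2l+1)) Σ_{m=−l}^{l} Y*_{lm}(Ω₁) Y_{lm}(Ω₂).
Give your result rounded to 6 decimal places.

0.250438

Addition theorem: P_3(cos γ) = (4π/7) Σ_m Y*_{lm}(Ω₁) Y_{lm}(Ω₂), m = −3…3:
  m=-3: (-0.000433, -0.000083) × (-0.339843, 0.148235) = (0.000159, -0.000036)  (running Σ = (0.000159, -0.000036))
  m=-2: (-0.006378, 0.008393) × (0.186027, 0.181468) = (-0.002709, 0.000404)  (running Σ = (-0.002550, 0.000368))
  m=-1: (0.057737, 0.116389) × (-0.072799, 0.178883) = (-0.025023, 0.001855)  (running Σ = (-0.027573, 0.002223))
  m=0: (0.723229, -0.000000) × (0.269142, 0.000000) = (0.194651, 0.000000)  (running Σ = (0.167078, 0.002223))
  m=1: (-0.057737, 0.116389) × (0.072799, 0.178883) = (-0.025023, -0.001855)  (running Σ = (0.142055, 0.000368))
  m=2: (-0.006378, -0.008393) × (0.186027, -0.181468) = (-0.002709, -0.000404)  (running Σ = (0.139345, -0.000036))
  m=3: (0.000433, -0.000083) × (0.339843, 0.148235) = (0.000159, 0.000036)  (running Σ = (0.139505, 0.000000))
Total Σ_m = (0.139505, 0.000000). Multiply by 1.795196: (0.250438, 0.000000). P_3(cos γ) = 0.250438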